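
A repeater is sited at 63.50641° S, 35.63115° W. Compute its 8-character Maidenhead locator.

Shift to the Maidenhead origin (180°W, 90°S): lon 144.36885, lat 26.49359.
Field: lon ⌊144.36885/20⌋ = 7 → H; lat ⌊26.49359/10⌋ = 2 → C.
Square: lon ⌊4.36885/2⌋ = 2; lat ⌊6.49359/1⌋ = 6.
Subsquare: lon ⌊0.36885/0.0833333⌋ = 4 → e; lat ⌊0.49359/0.0416667⌋ = 11 → l.
Extended square: lon ⌊0.03552/0.00833333⌋ = 4; lat ⌊0.03526/0.00416667⌋ = 8.

HC26el48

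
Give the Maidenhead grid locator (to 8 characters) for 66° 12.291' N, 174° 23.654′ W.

AP26te29

Offset from 180°W / 90°S: lon 5.60577°, lat 156.20485°.
Field (20°×10°, letters A–R): 5.60577/20 → 0 → A, 156.20485/10 → 15 → P; chars AP.
Square (2°×1°, digits 0–9): 5.60577/2 → 2, 6.20485/1 → 6; chars 26.
Subsquare (5′×2.5′, letters a–x): 1.60577/0.0833333 → 19 → t, 0.20485/0.0416667 → 4 → e; chars te.
Extended square (30″×15″, digits 0–9): 0.02243/0.00833333 → 2, 0.03818/0.00416667 → 9; chars 29.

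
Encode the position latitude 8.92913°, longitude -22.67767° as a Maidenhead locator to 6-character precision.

Offset from 180°W / 90°S: lon 157.3223°, lat 98.9291°.
Field: lon ⌊157.3223/20⌋ = 7 → H; lat ⌊98.9291/10⌋ = 9 → J.
Square: lon ⌊17.3223/2⌋ = 8; lat ⌊8.9291/1⌋ = 8.
Subsquare: lon ⌊1.3223/0.0833333⌋ = 15 → p; lat ⌊0.9291/0.0416667⌋ = 22 → w.

HJ88pw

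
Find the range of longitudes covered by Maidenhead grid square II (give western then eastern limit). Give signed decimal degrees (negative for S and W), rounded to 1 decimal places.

-20.0, 0.0

Field I=8, I=8: +8·20° lon, +8·10° lat → SW at lon -20°, lat -10°.
Cell spans 20° lon × 10° lat.
west -20.0, east 0.0.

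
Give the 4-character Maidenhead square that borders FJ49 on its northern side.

Latitude square 9; +1 → 10, wraps to 0, carry into field.
Latitude field J = 9; +1 → 10 = K.
The longitude characters are unchanged.

FK40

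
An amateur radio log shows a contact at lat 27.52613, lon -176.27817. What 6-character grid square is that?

AL17um

Offset from 180°W / 90°S: lon 3.7218°, lat 117.5261°.
Field: 3.7218/20 → 0 → A, 117.5261/10 → 11 → L; chars AL.
Square: 3.7218/2 → 1, 7.5261/1 → 7; chars 17.
Subsquare: 1.7218/0.0833333 → 20 → u, 0.5261/0.0416667 → 12 → m; chars um.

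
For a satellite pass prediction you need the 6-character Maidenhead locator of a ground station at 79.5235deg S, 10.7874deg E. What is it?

Offset from 180°W / 90°S: lon 190.7874°, lat 10.4765°.
Field (20°×10°, letters A–R): lon ⌊190.7874/20⌋ = 9 → J; lat ⌊10.4765/10⌋ = 1 → B.
Square (2°×1°, digits 0–9): lon ⌊10.7874/2⌋ = 5; lat ⌊0.4765/1⌋ = 0.
Subsquare (5′×2.5′, letters a–x): lon ⌊0.7874/0.0833333⌋ = 9 → j; lat ⌊0.4765/0.0416667⌋ = 11 → l.

JB50jl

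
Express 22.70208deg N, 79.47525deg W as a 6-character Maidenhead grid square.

FL02gq

Add 180° to longitude and 90° to latitude: 100.5247, 112.7021.
Field (20°×10°, letters A–R): lon ⌊100.5247/20⌋ = 5 → F; lat ⌊112.7021/10⌋ = 11 → L.
Square (2°×1°, digits 0–9): lon ⌊0.5247/2⌋ = 0; lat ⌊2.7021/1⌋ = 2.
Subsquare (5′×2.5′, letters a–x): lon ⌊0.5247/0.0833333⌋ = 6 → g; lat ⌊0.7021/0.0416667⌋ = 16 → q.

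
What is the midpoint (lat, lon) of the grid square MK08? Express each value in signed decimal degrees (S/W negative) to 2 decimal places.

Field M=12, K=10: +12·20° lon, +10·10° lat → SW at lon 60°, lat 10°.
Square 0, 8: +0·2° lon, +8·1° lat → SW at lon 60°, lat 18°.
Cell spans 2° lon × 1° lat. Centre is SW corner plus half of each.
latitude 18.50, longitude 61.00.

18.50, 61.00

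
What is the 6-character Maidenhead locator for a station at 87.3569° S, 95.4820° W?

Shift to the Maidenhead origin (180°W, 90°S): lon 84.5180, lat 2.6431.
Field: 84.5180/20 → 4 → E, 2.6431/10 → 0 → A; chars EA.
Square: 4.5180/2 → 2, 2.6431/1 → 2; chars 22.
Subsquare: 0.5180/0.0833333 → 6 → g, 0.6431/0.0416667 → 15 → p; chars gp.

EA22gp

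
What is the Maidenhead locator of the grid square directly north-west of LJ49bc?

LJ49ad

Longitude subsquare b = 1; −1 → 0 = a.
Latitude subsquare c = 2; +1 → 3 = d.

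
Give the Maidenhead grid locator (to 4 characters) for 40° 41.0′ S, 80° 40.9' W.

EE99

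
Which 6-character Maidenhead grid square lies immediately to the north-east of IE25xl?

IE35am

Longitude subsquare x = 23; +1 → 24, wraps to 0 = a, carry into square.
Longitude square 2; +1 → 3.
Latitude subsquare l = 11; +1 → 12 = m.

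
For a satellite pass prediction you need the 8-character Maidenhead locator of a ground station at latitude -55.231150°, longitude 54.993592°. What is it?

LD74ls94

Shift to the Maidenhead origin (180°W, 90°S): lon 234.99359, lat 34.76885.
Field: 234.99359/20 → 11 → L, 34.76885/10 → 3 → D; chars LD.
Square: 14.99359/2 → 7, 4.76885/1 → 4; chars 74.
Subsquare: 0.99359/0.0833333 → 11 → l, 0.76885/0.0416667 → 18 → s; chars ls.
Extended square: 0.07693/0.00833333 → 9, 0.01885/0.00416667 → 4; chars 94.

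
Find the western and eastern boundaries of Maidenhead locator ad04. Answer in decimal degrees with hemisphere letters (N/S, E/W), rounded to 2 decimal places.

Field A=0, D=3: +0·20° lon, +3·10° lat → SW at lon -180°, lat -60°.
Square 0, 4: +0·2° lon, +4·1° lat → SW at lon -180°, lat -56°.
Cell spans 2° lon × 1° lat.
west 180.00° W, east 178.00° W.

180.00° W, 178.00° W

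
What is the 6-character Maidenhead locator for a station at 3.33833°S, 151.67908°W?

BI46dp

Shift to the Maidenhead origin (180°W, 90°S): lon 28.3209, lat 86.6617.
Field: lon ⌊28.3209/20⌋ = 1 → B; lat ⌊86.6617/10⌋ = 8 → I.
Square: lon ⌊8.3209/2⌋ = 4; lat ⌊6.6617/1⌋ = 6.
Subsquare: lon ⌊0.3209/0.0833333⌋ = 3 → d; lat ⌊0.6617/0.0416667⌋ = 15 → p.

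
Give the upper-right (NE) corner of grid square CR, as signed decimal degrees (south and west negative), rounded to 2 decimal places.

90.00, -120.00

Field C=2, R=17: +2·20° lon, +17·10° lat → SW at lon -140°, lat 80°.
Cell spans 20° lon × 10° lat. NE corner is SW corner plus one full cell.
latitude 90.00, longitude -120.00.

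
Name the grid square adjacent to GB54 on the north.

GB55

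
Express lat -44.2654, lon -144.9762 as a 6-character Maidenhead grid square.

BE75mr

Shift to the Maidenhead origin (180°W, 90°S): lon 35.0238, lat 45.7346.
Field: lon ⌊35.0238/20⌋ = 1 → B; lat ⌊45.7346/10⌋ = 4 → E.
Square: lon ⌊15.0238/2⌋ = 7; lat ⌊5.7346/1⌋ = 5.
Subsquare: lon ⌊1.0238/0.0833333⌋ = 12 → m; lat ⌊0.7346/0.0416667⌋ = 17 → r.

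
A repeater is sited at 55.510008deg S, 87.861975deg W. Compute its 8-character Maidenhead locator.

ED64bl67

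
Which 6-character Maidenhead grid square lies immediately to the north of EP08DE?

Latitude subsquare e = 4; +1 → 5 = f.
The longitude characters are unchanged.

EP08df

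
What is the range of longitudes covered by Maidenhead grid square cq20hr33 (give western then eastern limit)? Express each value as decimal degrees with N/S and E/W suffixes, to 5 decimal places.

135.39167° W, 135.38333° W

Field C=2, Q=16: +2·20° lon, +16·10° lat → SW at lon -140°, lat 70°.
Square 2, 0: +2·2° lon, +0·1° lat → SW at lon -136°, lat 70°.
Subsquare h=7, r=17: +7·0.0833333° lon, +17·0.0416667° lat → SW at lon -135.417°, lat 70.7083°.
Extended square 3, 3: +3·0.00833333° lon, +3·0.00416667° lat → SW at lon -135.392°, lat 70.7208°.
Cell spans 0.00833333° lon × 0.00416667° lat.
west 135.39167° W, east 135.38333° W.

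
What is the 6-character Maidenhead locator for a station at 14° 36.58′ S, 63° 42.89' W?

FH85dj

Add 180° to longitude and 90° to latitude: 116.2852, 75.3903.
Field: 116.2852/20 → 5 → F, 75.3903/10 → 7 → H; chars FH.
Square: 16.2852/2 → 8, 5.3903/1 → 5; chars 85.
Subsquare: 0.2852/0.0833333 → 3 → d, 0.3903/0.0416667 → 9 → j; chars dj.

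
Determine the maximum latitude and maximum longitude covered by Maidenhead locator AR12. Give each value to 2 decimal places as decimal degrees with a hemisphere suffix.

Field A=0, R=17: +0·20° lon, +17·10° lat → SW at lon -180°, lat 80°.
Square 1, 2: +1·2° lon, +2·1° lat → SW at lon -178°, lat 82°.
Cell spans 2° lon × 1° lat. NE corner is SW corner plus one full cell.
latitude 83.00° N, longitude 176.00° W.

83.00° N, 176.00° W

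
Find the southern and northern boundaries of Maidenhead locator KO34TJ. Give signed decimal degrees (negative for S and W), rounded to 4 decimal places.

54.3750, 54.4167

Field K=10, O=14: +10·20° lon, +14·10° lat → SW at lon 20°, lat 50°.
Square 3, 4: +3·2° lon, +4·1° lat → SW at lon 26°, lat 54°.
Subsquare t=19, j=9: +19·0.0833333° lon, +9·0.0416667° lat → SW at lon 27.5833°, lat 54.375°.
Cell spans 0.0833333° lon × 0.0416667° lat.
south 54.3750, north 54.4167.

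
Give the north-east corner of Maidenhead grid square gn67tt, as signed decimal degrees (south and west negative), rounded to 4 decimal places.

Field G=6, N=13: +6·20° lon, +13·10° lat → SW at lon -60°, lat 40°.
Square 6, 7: +6·2° lon, +7·1° lat → SW at lon -48°, lat 47°.
Subsquare t=19, t=19: +19·0.0833333° lon, +19·0.0416667° lat → SW at lon -46.4167°, lat 47.7917°.
Cell spans 0.0833333° lon × 0.0416667° lat. NE corner is SW corner plus one full cell.
latitude 47.8333, longitude -46.3333.

47.8333, -46.3333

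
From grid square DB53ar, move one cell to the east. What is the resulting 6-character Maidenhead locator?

DB53br

Longitude subsquare a = 0; +1 → 1 = b.
The latitude characters are unchanged.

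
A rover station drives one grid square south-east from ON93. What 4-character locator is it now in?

PN02

Longitude square 9; +1 → 10, wraps to 0, carry into field.
Longitude field O = 14; +1 → 15 = P.
Latitude square 3; −1 → 2.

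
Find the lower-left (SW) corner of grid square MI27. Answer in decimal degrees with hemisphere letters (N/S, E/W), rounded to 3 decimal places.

3.000° S, 64.000° E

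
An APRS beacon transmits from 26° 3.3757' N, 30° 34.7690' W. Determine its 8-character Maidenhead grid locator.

HL46rb03

Shift to the Maidenhead origin (180°W, 90°S): lon 149.42052, lat 116.05626.
Field: lon ⌊149.42052/20⌋ = 7 → H; lat ⌊116.05626/10⌋ = 11 → L.
Square: lon ⌊9.42052/2⌋ = 4; lat ⌊6.05626/1⌋ = 6.
Subsquare: lon ⌊1.42052/0.0833333⌋ = 17 → r; lat ⌊0.05626/0.0416667⌋ = 1 → b.
Extended square: lon ⌊0.00385/0.00833333⌋ = 0; lat ⌊0.01460/0.00416667⌋ = 3.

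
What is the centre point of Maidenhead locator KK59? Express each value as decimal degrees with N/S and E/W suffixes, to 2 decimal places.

Field K=10, K=10: +10·20° lon, +10·10° lat → SW at lon 20°, lat 10°.
Square 5, 9: +5·2° lon, +9·1° lat → SW at lon 30°, lat 19°.
Cell spans 2° lon × 1° lat. Centre is SW corner plus half of each.
latitude 19.50° N, longitude 31.00° E.

19.50° N, 31.00° E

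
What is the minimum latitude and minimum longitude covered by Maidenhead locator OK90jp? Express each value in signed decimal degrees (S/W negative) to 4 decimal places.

10.6250, 118.7500

Field O=14, K=10: +14·20° lon, +10·10° lat → SW at lon 100°, lat 10°.
Square 9, 0: +9·2° lon, +0·1° lat → SW at lon 118°, lat 10°.
Subsquare j=9, p=15: +9·0.0833333° lon, +15·0.0416667° lat → SW at lon 118.75°, lat 10.625°.
latitude 10.6250, longitude 118.7500.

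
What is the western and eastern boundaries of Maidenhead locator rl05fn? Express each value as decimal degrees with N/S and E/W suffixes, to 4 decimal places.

160.4167° E, 160.5000° E

Field R=17, L=11: +17·20° lon, +11·10° lat → SW at lon 160°, lat 20°.
Square 0, 5: +0·2° lon, +5·1° lat → SW at lon 160°, lat 25°.
Subsquare f=5, n=13: +5·0.0833333° lon, +13·0.0416667° lat → SW at lon 160.417°, lat 25.5417°.
Cell spans 0.0833333° lon × 0.0416667° lat.
west 160.4167° E, east 160.5000° E.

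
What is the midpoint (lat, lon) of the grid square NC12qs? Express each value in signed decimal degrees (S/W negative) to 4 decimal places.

-67.2292, 83.3750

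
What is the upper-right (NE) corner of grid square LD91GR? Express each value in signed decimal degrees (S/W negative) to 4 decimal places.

-58.2500, 58.5833

Field L=11, D=3: +11·20° lon, +3·10° lat → SW at lon 40°, lat -60°.
Square 9, 1: +9·2° lon, +1·1° lat → SW at lon 58°, lat -59°.
Subsquare g=6, r=17: +6·0.0833333° lon, +17·0.0416667° lat → SW at lon 58.5°, lat -58.2917°.
Cell spans 0.0833333° lon × 0.0416667° lat. NE corner is SW corner plus one full cell.
latitude -58.2500, longitude 58.5833.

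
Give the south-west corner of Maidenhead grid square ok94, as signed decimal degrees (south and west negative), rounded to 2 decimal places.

14.00, 118.00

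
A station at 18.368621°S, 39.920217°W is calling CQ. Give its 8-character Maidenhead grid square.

Offset from 180°W / 90°S: lon 140.07978°, lat 71.63138°.
Field: 140.07978/20 → 7 → H, 71.63138/10 → 7 → H; chars HH.
Square: 0.07978/2 → 0, 1.63138/1 → 1; chars 01.
Subsquare: 0.07978/0.0833333 → 0 → a, 0.63138/0.0416667 → 15 → p; chars ap.
Extended square: 0.07978/0.00833333 → 9, 0.00638/0.00416667 → 1; chars 91.

HH01ap91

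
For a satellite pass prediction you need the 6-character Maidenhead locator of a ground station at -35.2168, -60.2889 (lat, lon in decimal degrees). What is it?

Shift to the Maidenhead origin (180°W, 90°S): lon 119.7111, lat 54.7832.
Field: 119.7111/20 → 5 → F, 54.7832/10 → 5 → F; chars FF.
Square: 19.7111/2 → 9, 4.7832/1 → 4; chars 94.
Subsquare: 1.7111/0.0833333 → 20 → u, 0.7832/0.0416667 → 18 → s; chars us.

FF94us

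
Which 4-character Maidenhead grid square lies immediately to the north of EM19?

EN10

Latitude square 9; +1 → 10, wraps to 0, carry into field.
Latitude field M = 12; +1 → 13 = N.
The longitude characters are unchanged.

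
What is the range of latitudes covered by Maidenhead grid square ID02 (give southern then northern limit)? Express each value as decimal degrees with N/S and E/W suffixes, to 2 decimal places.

Field I=8, D=3: +8·20° lon, +3·10° lat → SW at lon -20°, lat -60°.
Square 0, 2: +0·2° lon, +2·1° lat → SW at lon -20°, lat -58°.
Cell spans 2° lon × 1° lat.
south 58.00° S, north 57.00° S.

58.00° S, 57.00° S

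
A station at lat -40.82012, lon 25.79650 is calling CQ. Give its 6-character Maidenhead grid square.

Offset from 180°W / 90°S: lon 205.7965°, lat 49.1799°.
Field (20°×10°, letters A–R): 205.7965/20 → 10 → K, 49.1799/10 → 4 → E; chars KE.
Square (2°×1°, digits 0–9): 5.7965/2 → 2, 9.1799/1 → 9; chars 29.
Subsquare (5′×2.5′, letters a–x): 1.7965/0.0833333 → 21 → v, 0.1799/0.0416667 → 4 → e; chars ve.

KE29ve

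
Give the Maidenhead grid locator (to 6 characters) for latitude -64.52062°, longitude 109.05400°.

OC45ml

Add 180° to longitude and 90° to latitude: 289.0540, 25.4794.
Field: lon ⌊289.0540/20⌋ = 14 → O; lat ⌊25.4794/10⌋ = 2 → C.
Square: lon ⌊9.0540/2⌋ = 4; lat ⌊5.4794/1⌋ = 5.
Subsquare: lon ⌊1.0540/0.0833333⌋ = 12 → m; lat ⌊0.4794/0.0416667⌋ = 11 → l.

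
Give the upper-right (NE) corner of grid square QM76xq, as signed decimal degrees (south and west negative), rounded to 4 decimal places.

Field Q=16, M=12: +16·20° lon, +12·10° lat → SW at lon 140°, lat 30°.
Square 7, 6: +7·2° lon, +6·1° lat → SW at lon 154°, lat 36°.
Subsquare x=23, q=16: +23·0.0833333° lon, +16·0.0416667° lat → SW at lon 155.917°, lat 36.6667°.
Cell spans 0.0833333° lon × 0.0416667° lat. NE corner is SW corner plus one full cell.
latitude 36.7083, longitude 156.0000.

36.7083, 156.0000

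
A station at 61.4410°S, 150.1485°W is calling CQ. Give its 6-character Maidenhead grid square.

BC48wn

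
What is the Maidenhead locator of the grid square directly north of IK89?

IL80

Latitude square 9; +1 → 10, wraps to 0, carry into field.
Latitude field K = 10; +1 → 11 = L.
The longitude characters are unchanged.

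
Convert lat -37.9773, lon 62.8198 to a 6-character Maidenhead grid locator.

Add 180° to longitude and 90° to latitude: 242.8198, 52.0227.
Field (20°×10°, letters A–R): lon ⌊242.8198/20⌋ = 12 → M; lat ⌊52.0227/10⌋ = 5 → F.
Square (2°×1°, digits 0–9): lon ⌊2.8198/2⌋ = 1; lat ⌊2.0227/1⌋ = 2.
Subsquare (5′×2.5′, letters a–x): lon ⌊0.8198/0.0833333⌋ = 9 → j; lat ⌊0.0227/0.0416667⌋ = 0 → a.

MF12ja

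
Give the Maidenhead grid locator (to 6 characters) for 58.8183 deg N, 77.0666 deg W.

Offset from 180°W / 90°S: lon 102.9334°, lat 148.8183°.
Field: 102.9334/20 → 5 → F, 148.8183/10 → 14 → O; chars FO.
Square: 2.9334/2 → 1, 8.8183/1 → 8; chars 18.
Subsquare: 0.9334/0.0833333 → 11 → l, 0.8183/0.0416667 → 19 → t; chars lt.

FO18lt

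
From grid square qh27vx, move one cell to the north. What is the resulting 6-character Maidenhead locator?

QH28va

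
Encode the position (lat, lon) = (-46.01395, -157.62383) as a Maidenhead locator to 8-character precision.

BE13ex56

Offset from 180°W / 90°S: lon 22.37617°, lat 43.98605°.
Field: lon ⌊22.37617/20⌋ = 1 → B; lat ⌊43.98605/10⌋ = 4 → E.
Square: lon ⌊2.37617/2⌋ = 1; lat ⌊3.98605/1⌋ = 3.
Subsquare: lon ⌊0.37617/0.0833333⌋ = 4 → e; lat ⌊0.98605/0.0416667⌋ = 23 → x.
Extended square: lon ⌊0.04284/0.00833333⌋ = 5; lat ⌊0.02772/0.00416667⌋ = 6.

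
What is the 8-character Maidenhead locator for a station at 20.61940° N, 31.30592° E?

Add 180° to longitude and 90° to latitude: 211.30592, 110.61940.
Field: lon ⌊211.30592/20⌋ = 10 → K; lat ⌊110.61940/10⌋ = 11 → L.
Square: lon ⌊11.30592/2⌋ = 5; lat ⌊0.61940/1⌋ = 0.
Subsquare: lon ⌊1.30592/0.0833333⌋ = 15 → p; lat ⌊0.61940/0.0416667⌋ = 14 → o.
Extended square: lon ⌊0.05592/0.00833333⌋ = 6; lat ⌊0.03607/0.00416667⌋ = 8.

KL50po68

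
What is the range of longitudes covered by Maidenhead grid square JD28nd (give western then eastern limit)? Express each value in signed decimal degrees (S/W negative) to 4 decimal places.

5.0833, 5.1667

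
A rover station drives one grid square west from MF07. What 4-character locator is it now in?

LF97

Longitude square 0; −1 → -1, wraps to 9, carry into field.
Longitude field M = 12; −1 → 11 = L.
The latitude characters are unchanged.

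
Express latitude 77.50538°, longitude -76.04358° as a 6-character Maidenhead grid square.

FQ17xm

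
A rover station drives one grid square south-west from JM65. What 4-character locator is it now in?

JM54

Longitude square 6; −1 → 5.
Latitude square 5; −1 → 4.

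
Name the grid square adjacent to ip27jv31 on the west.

IP27jv21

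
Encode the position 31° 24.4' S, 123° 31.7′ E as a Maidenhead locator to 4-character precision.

PF18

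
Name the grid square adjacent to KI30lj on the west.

KI30kj

Longitude subsquare l = 11; −1 → 10 = k.
The latitude characters are unchanged.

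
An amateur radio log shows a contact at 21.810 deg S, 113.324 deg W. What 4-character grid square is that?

Offset from 180°W / 90°S: lon 66.68°, lat 68.19°.
Field (20°×10°, letters A–R): 66.68/20 → 3 → D, 68.19/10 → 6 → G; chars DG.
Square (2°×1°, digits 0–9): 6.68/2 → 3, 8.19/1 → 8; chars 38.

DG38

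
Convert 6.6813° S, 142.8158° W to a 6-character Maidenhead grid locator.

BI83oh

Add 180° to longitude and 90° to latitude: 37.1842, 83.3187.
Field: 37.1842/20 → 1 → B, 83.3187/10 → 8 → I; chars BI.
Square: 17.1842/2 → 8, 3.3187/1 → 3; chars 83.
Subsquare: 1.1842/0.0833333 → 14 → o, 0.3187/0.0416667 → 7 → h; chars oh.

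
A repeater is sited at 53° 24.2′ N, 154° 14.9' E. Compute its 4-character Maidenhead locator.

Add 180° to longitude and 90° to latitude: 334.25, 143.40.
Field: lon ⌊334.25/20⌋ = 16 → Q; lat ⌊143.40/10⌋ = 14 → O.
Square: lon ⌊14.25/2⌋ = 7; lat ⌊3.40/1⌋ = 3.

QO73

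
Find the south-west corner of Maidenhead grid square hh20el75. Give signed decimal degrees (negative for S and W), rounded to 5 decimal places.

-19.52083, -35.60833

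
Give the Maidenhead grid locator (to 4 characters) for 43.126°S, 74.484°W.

Shift to the Maidenhead origin (180°W, 90°S): lon 105.52, lat 46.87.
Field: lon ⌊105.52/20⌋ = 5 → F; lat ⌊46.87/10⌋ = 4 → E.
Square: lon ⌊5.52/2⌋ = 2; lat ⌊6.87/1⌋ = 6.

FE26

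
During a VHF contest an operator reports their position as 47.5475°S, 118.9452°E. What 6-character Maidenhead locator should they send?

OE92lk

Shift to the Maidenhead origin (180°W, 90°S): lon 298.9452, lat 42.4525.
Field: 298.9452/20 → 14 → O, 42.4525/10 → 4 → E; chars OE.
Square: 18.9452/2 → 9, 2.4525/1 → 2; chars 92.
Subsquare: 0.9452/0.0833333 → 11 → l, 0.4525/0.0416667 → 10 → k; chars lk.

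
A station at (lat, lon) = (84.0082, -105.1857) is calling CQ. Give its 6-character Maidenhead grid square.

DR74ja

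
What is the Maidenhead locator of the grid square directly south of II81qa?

Latitude subsquare a = 0; −1 → -1, wraps to 23 = x, carry into square.
Latitude square 1; −1 → 0.
The longitude characters are unchanged.

II80qx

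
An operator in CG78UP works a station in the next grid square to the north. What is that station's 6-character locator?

CG78uq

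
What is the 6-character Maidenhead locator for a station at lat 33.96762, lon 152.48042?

QM63fx

Offset from 180°W / 90°S: lon 332.4804°, lat 123.9676°.
Field: 332.4804/20 → 16 → Q, 123.9676/10 → 12 → M; chars QM.
Square: 12.4804/2 → 6, 3.9676/1 → 3; chars 63.
Subsquare: 0.4804/0.0833333 → 5 → f, 0.9676/0.0416667 → 23 → x; chars fx.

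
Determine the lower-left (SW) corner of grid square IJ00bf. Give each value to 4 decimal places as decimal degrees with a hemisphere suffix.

0.2083° N, 19.9167° W

Field I=8, J=9: +8·20° lon, +9·10° lat → SW at lon -20°, lat 0°.
Square 0, 0: +0·2° lon, +0·1° lat → SW at lon -20°, lat 0°.
Subsquare b=1, f=5: +1·0.0833333° lon, +5·0.0416667° lat → SW at lon -19.9167°, lat 0.208333°.
latitude 0.2083° N, longitude 19.9167° W.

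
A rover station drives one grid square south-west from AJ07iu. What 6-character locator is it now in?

AJ07ht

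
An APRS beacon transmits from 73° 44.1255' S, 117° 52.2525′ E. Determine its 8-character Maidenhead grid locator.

Shift to the Maidenhead origin (180°W, 90°S): lon 297.87088, lat 16.26457.
Field (20°×10°, letters A–R): lon ⌊297.87088/20⌋ = 14 → O; lat ⌊16.26457/10⌋ = 1 → B.
Square (2°×1°, digits 0–9): lon ⌊17.87088/2⌋ = 8; lat ⌊6.26457/1⌋ = 6.
Subsquare (5′×2.5′, letters a–x): lon ⌊1.87088/0.0833333⌋ = 22 → w; lat ⌊0.26457/0.0416667⌋ = 6 → g.
Extended square (30″×15″, digits 0–9): lon ⌊0.03754/0.00833333⌋ = 4; lat ⌊0.01457/0.00416667⌋ = 3.

OB86wg43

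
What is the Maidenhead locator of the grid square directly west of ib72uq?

IB72tq

Longitude subsquare u = 20; −1 → 19 = t.
The latitude characters are unchanged.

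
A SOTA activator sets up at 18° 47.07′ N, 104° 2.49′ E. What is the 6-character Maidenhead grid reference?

OK28as

Add 180° to longitude and 90° to latitude: 284.0415, 108.7845.
Field (20°×10°, letters A–R): lon ⌊284.0415/20⌋ = 14 → O; lat ⌊108.7845/10⌋ = 10 → K.
Square (2°×1°, digits 0–9): lon ⌊4.0415/2⌋ = 2; lat ⌊8.7845/1⌋ = 8.
Subsquare (5′×2.5′, letters a–x): lon ⌊0.0415/0.0833333⌋ = 0 → a; lat ⌊0.7845/0.0416667⌋ = 18 → s.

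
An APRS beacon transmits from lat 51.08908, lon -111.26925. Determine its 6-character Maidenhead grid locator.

Offset from 180°W / 90°S: lon 68.7308°, lat 141.0891°.
Field: 68.7308/20 → 3 → D, 141.0891/10 → 14 → O; chars DO.
Square: 8.7308/2 → 4, 1.0891/1 → 1; chars 41.
Subsquare: 0.7308/0.0833333 → 8 → i, 0.0891/0.0416667 → 2 → c; chars ic.

DO41ic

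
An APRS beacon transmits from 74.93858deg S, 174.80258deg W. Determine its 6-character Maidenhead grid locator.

Add 180° to longitude and 90° to latitude: 5.1974, 15.0614.
Field (20°×10°, letters A–R): 5.1974/20 → 0 → A, 15.0614/10 → 1 → B; chars AB.
Square (2°×1°, digits 0–9): 5.1974/2 → 2, 5.0614/1 → 5; chars 25.
Subsquare (5′×2.5′, letters a–x): 1.1974/0.0833333 → 14 → o, 0.0614/0.0416667 → 1 → b; chars ob.

AB25ob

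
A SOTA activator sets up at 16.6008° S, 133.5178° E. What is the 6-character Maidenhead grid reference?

PH63sj

Shift to the Maidenhead origin (180°W, 90°S): lon 313.5178, lat 73.3992.
Field: lon ⌊313.5178/20⌋ = 15 → P; lat ⌊73.3992/10⌋ = 7 → H.
Square: lon ⌊13.5178/2⌋ = 6; lat ⌊3.3992/1⌋ = 3.
Subsquare: lon ⌊1.5178/0.0833333⌋ = 18 → s; lat ⌊0.3992/0.0416667⌋ = 9 → j.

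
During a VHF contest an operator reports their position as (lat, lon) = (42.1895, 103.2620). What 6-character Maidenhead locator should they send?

Shift to the Maidenhead origin (180°W, 90°S): lon 283.2620, lat 132.1895.
Field: 283.2620/20 → 14 → O, 132.1895/10 → 13 → N; chars ON.
Square: 3.2620/2 → 1, 2.1895/1 → 2; chars 12.
Subsquare: 1.2620/0.0833333 → 15 → p, 0.1895/0.0416667 → 4 → e; chars pe.

ON12pe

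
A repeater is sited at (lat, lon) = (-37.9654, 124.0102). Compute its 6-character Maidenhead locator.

PF22aa

Shift to the Maidenhead origin (180°W, 90°S): lon 304.0102, lat 52.0346.
Field: lon ⌊304.0102/20⌋ = 15 → P; lat ⌊52.0346/10⌋ = 5 → F.
Square: lon ⌊4.0102/2⌋ = 2; lat ⌊2.0346/1⌋ = 2.
Subsquare: lon ⌊0.0102/0.0833333⌋ = 0 → a; lat ⌊0.0346/0.0416667⌋ = 0 → a.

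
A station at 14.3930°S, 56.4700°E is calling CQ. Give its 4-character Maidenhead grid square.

LH85

Offset from 180°W / 90°S: lon 236.47°, lat 75.61°.
Field: lon ⌊236.47/20⌋ = 11 → L; lat ⌊75.61/10⌋ = 7 → H.
Square: lon ⌊16.47/2⌋ = 8; lat ⌊5.61/1⌋ = 5.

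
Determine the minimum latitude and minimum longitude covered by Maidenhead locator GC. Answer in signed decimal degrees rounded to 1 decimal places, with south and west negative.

-70.0, -60.0

Field G=6, C=2: +6·20° lon, +2·10° lat → SW at lon -60°, lat -70°.
latitude -70.0, longitude -60.0.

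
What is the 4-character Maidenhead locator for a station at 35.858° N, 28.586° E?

Shift to the Maidenhead origin (180°W, 90°S): lon 208.59, lat 125.86.
Field (20°×10°, letters A–R): 208.59/20 → 10 → K, 125.86/10 → 12 → M; chars KM.
Square (2°×1°, digits 0–9): 8.59/2 → 4, 5.86/1 → 5; chars 45.

KM45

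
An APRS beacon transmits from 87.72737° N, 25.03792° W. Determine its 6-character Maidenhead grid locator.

HR77lr

Add 180° to longitude and 90° to latitude: 154.9621, 177.7274.
Field: lon ⌊154.9621/20⌋ = 7 → H; lat ⌊177.7274/10⌋ = 17 → R.
Square: lon ⌊14.9621/2⌋ = 7; lat ⌊7.7274/1⌋ = 7.
Subsquare: lon ⌊0.9621/0.0833333⌋ = 11 → l; lat ⌊0.7274/0.0416667⌋ = 17 → r.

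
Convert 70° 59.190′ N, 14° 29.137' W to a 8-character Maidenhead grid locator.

IQ20sx16

Add 180° to longitude and 90° to latitude: 165.51438, 160.98650.
Field (20°×10°, letters A–R): lon ⌊165.51438/20⌋ = 8 → I; lat ⌊160.98650/10⌋ = 16 → Q.
Square (2°×1°, digits 0–9): lon ⌊5.51438/2⌋ = 2; lat ⌊0.98650/1⌋ = 0.
Subsquare (5′×2.5′, letters a–x): lon ⌊1.51438/0.0833333⌋ = 18 → s; lat ⌊0.98650/0.0416667⌋ = 23 → x.
Extended square (30″×15″, digits 0–9): lon ⌊0.01438/0.00833333⌋ = 1; lat ⌊0.02817/0.00416667⌋ = 6.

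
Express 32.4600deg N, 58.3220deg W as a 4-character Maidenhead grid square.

GM02

Add 180° to longitude and 90° to latitude: 121.68, 122.46.
Field (20°×10°, letters A–R): lon ⌊121.68/20⌋ = 6 → G; lat ⌊122.46/10⌋ = 12 → M.
Square (2°×1°, digits 0–9): lon ⌊1.68/2⌋ = 0; lat ⌊2.46/1⌋ = 2.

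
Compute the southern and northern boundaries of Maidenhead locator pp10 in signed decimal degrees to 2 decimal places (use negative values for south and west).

60.00, 61.00

Field P=15, P=15: +15·20° lon, +15·10° lat → SW at lon 120°, lat 60°.
Square 1, 0: +1·2° lon, +0·1° lat → SW at lon 122°, lat 60°.
Cell spans 2° lon × 1° lat.
south 60.00, north 61.00.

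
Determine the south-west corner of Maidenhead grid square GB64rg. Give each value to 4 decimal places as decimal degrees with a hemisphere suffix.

Field G=6, B=1: +6·20° lon, +1·10° lat → SW at lon -60°, lat -80°.
Square 6, 4: +6·2° lon, +4·1° lat → SW at lon -48°, lat -76°.
Subsquare r=17, g=6: +17·0.0833333° lon, +6·0.0416667° lat → SW at lon -46.5833°, lat -75.75°.
latitude 75.7500° S, longitude 46.5833° W.

75.7500° S, 46.5833° W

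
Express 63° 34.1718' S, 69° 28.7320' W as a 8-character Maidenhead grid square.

FC56gk23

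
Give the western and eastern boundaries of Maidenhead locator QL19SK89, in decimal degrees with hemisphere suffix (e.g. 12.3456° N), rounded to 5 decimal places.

Field Q=16, L=11: +16·20° lon, +11·10° lat → SW at lon 140°, lat 20°.
Square 1, 9: +1·2° lon, +9·1° lat → SW at lon 142°, lat 29°.
Subsquare s=18, k=10: +18·0.0833333° lon, +10·0.0416667° lat → SW at lon 143.5°, lat 29.4167°.
Extended square 8, 9: +8·0.00833333° lon, +9·0.00416667° lat → SW at lon 143.567°, lat 29.4542°.
Cell spans 0.00833333° lon × 0.00416667° lat.
west 143.56667° E, east 143.57500° E.

143.56667° E, 143.57500° E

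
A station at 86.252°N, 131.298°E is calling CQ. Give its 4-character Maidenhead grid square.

Offset from 180°W / 90°S: lon 311.30°, lat 176.25°.
Field: lon ⌊311.30/20⌋ = 15 → P; lat ⌊176.25/10⌋ = 17 → R.
Square: lon ⌊11.30/2⌋ = 5; lat ⌊6.25/1⌋ = 6.

PR56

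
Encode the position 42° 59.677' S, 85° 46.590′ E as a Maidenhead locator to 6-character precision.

NE27va

Add 180° to longitude and 90° to latitude: 265.7765, 47.0054.
Field (20°×10°, letters A–R): lon ⌊265.7765/20⌋ = 13 → N; lat ⌊47.0054/10⌋ = 4 → E.
Square (2°×1°, digits 0–9): lon ⌊5.7765/2⌋ = 2; lat ⌊7.0054/1⌋ = 7.
Subsquare (5′×2.5′, letters a–x): lon ⌊1.7765/0.0833333⌋ = 21 → v; lat ⌊0.0054/0.0416667⌋ = 0 → a.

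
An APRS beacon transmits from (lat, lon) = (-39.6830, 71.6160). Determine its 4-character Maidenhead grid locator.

MF50

Shift to the Maidenhead origin (180°W, 90°S): lon 251.62, lat 50.32.
Field: 251.62/20 → 12 → M, 50.32/10 → 5 → F; chars MF.
Square: 11.62/2 → 5, 0.32/1 → 0; chars 50.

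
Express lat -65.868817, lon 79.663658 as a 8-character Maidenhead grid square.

MC94td91

Shift to the Maidenhead origin (180°W, 90°S): lon 259.66366, lat 24.13118.
Field: lon ⌊259.66366/20⌋ = 12 → M; lat ⌊24.13118/10⌋ = 2 → C.
Square: lon ⌊19.66366/2⌋ = 9; lat ⌊4.13118/1⌋ = 4.
Subsquare: lon ⌊1.66366/0.0833333⌋ = 19 → t; lat ⌊0.13118/0.0416667⌋ = 3 → d.
Extended square: lon ⌊0.08032/0.00833333⌋ = 9; lat ⌊0.00618/0.00416667⌋ = 1.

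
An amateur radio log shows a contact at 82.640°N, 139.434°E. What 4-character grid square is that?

PR92

Offset from 180°W / 90°S: lon 319.43°, lat 172.64°.
Field (20°×10°, letters A–R): 319.43/20 → 15 → P, 172.64/10 → 17 → R; chars PR.
Square (2°×1°, digits 0–9): 19.43/2 → 9, 2.64/1 → 2; chars 92.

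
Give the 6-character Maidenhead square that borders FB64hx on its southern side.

FB64hw

Latitude subsquare x = 23; −1 → 22 = w.
The longitude characters are unchanged.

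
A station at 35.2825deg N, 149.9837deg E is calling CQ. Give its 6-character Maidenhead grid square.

QM45xg

Add 180° to longitude and 90° to latitude: 329.9837, 125.2825.
Field (20°×10°, letters A–R): 329.9837/20 → 16 → Q, 125.2825/10 → 12 → M; chars QM.
Square (2°×1°, digits 0–9): 9.9837/2 → 4, 5.2825/1 → 5; chars 45.
Subsquare (5′×2.5′, letters a–x): 1.9837/0.0833333 → 23 → x, 0.2825/0.0416667 → 6 → g; chars xg.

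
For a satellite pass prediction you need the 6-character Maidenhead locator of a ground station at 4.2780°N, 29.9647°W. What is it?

HJ54ag

Add 180° to longitude and 90° to latitude: 150.0353, 94.2780.
Field: lon ⌊150.0353/20⌋ = 7 → H; lat ⌊94.2780/10⌋ = 9 → J.
Square: lon ⌊10.0353/2⌋ = 5; lat ⌊4.2780/1⌋ = 4.
Subsquare: lon ⌊0.0353/0.0833333⌋ = 0 → a; lat ⌊0.2780/0.0416667⌋ = 6 → g.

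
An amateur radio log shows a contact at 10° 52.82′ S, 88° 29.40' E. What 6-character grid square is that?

NH49fc

Shift to the Maidenhead origin (180°W, 90°S): lon 268.4900, lat 79.1197.
Field: 268.4900/20 → 13 → N, 79.1197/10 → 7 → H; chars NH.
Square: 8.4900/2 → 4, 9.1197/1 → 9; chars 49.
Subsquare: 0.4900/0.0833333 → 5 → f, 0.1197/0.0416667 → 2 → c; chars fc.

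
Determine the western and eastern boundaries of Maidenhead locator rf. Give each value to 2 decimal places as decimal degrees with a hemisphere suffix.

Field R=17, F=5: +17·20° lon, +5·10° lat → SW at lon 160°, lat -40°.
Cell spans 20° lon × 10° lat.
west 160.00° E, east 180.00° E.

160.00° E, 180.00° E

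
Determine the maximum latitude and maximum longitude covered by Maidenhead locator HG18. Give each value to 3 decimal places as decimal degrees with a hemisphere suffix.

21.000° S, 36.000° W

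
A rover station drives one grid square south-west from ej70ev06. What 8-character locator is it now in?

Longitude extended square 0; −1 → -1, wraps to 9, carry into subsquare.
Longitude subsquare e = 4; −1 → 3 = d.
Latitude extended square 6; −1 → 5.

EJ70dv95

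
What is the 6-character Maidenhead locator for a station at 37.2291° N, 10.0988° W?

IM47wf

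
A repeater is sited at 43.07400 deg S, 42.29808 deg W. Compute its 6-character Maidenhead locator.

GE86uw

Add 180° to longitude and 90° to latitude: 137.7019, 46.9260.
Field: 137.7019/20 → 6 → G, 46.9260/10 → 4 → E; chars GE.
Square: 17.7019/2 → 8, 6.9260/1 → 6; chars 86.
Subsquare: 1.7019/0.0833333 → 20 → u, 0.9260/0.0416667 → 22 → w; chars uw.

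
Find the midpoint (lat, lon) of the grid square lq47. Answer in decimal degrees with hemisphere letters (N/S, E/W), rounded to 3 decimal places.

77.500° N, 49.000° E

Field L=11, Q=16: +11·20° lon, +16·10° lat → SW at lon 40°, lat 70°.
Square 4, 7: +4·2° lon, +7·1° lat → SW at lon 48°, lat 77°.
Cell spans 2° lon × 1° lat. Centre is SW corner plus half of each.
latitude 77.500° N, longitude 49.000° E.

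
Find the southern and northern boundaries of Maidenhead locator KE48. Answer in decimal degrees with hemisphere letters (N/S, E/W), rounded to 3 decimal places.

42.000° S, 41.000° S

Field K=10, E=4: +10·20° lon, +4·10° lat → SW at lon 20°, lat -50°.
Square 4, 8: +4·2° lon, +8·1° lat → SW at lon 28°, lat -42°.
Cell spans 2° lon × 1° lat.
south 42.000° S, north 41.000° S.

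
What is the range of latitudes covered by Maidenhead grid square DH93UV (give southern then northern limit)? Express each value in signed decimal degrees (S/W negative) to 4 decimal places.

-16.1250, -16.0833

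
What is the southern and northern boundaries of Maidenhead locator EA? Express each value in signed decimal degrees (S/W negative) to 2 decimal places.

-90.00, -80.00

Field E=4, A=0: +4·20° lon, +0·10° lat → SW at lon -100°, lat -90°.
Cell spans 20° lon × 10° lat.
south -90.00, north -80.00.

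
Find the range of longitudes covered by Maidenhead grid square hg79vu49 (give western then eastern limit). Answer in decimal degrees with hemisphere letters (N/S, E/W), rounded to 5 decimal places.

24.21667° W, 24.20833° W

Field H=7, G=6: +7·20° lon, +6·10° lat → SW at lon -40°, lat -30°.
Square 7, 9: +7·2° lon, +9·1° lat → SW at lon -26°, lat -21°.
Subsquare v=21, u=20: +21·0.0833333° lon, +20·0.0416667° lat → SW at lon -24.25°, lat -20.1667°.
Extended square 4, 9: +4·0.00833333° lon, +9·0.00416667° lat → SW at lon -24.2167°, lat -20.1292°.
Cell spans 0.00833333° lon × 0.00416667° lat.
west 24.21667° W, east 24.20833° W.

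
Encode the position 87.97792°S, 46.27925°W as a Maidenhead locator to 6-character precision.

Shift to the Maidenhead origin (180°W, 90°S): lon 133.7208, lat 2.0221.
Field: lon ⌊133.7208/20⌋ = 6 → G; lat ⌊2.0221/10⌋ = 0 → A.
Square: lon ⌊13.7208/2⌋ = 6; lat ⌊2.0221/1⌋ = 2.
Subsquare: lon ⌊1.7208/0.0833333⌋ = 20 → u; lat ⌊0.0221/0.0416667⌋ = 0 → a.

GA62ua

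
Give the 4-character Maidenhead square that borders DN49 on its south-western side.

DN38

Longitude square 4; −1 → 3.
Latitude square 9; −1 → 8.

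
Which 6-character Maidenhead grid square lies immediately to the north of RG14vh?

RG14vi

Latitude subsquare h = 7; +1 → 8 = i.
The longitude characters are unchanged.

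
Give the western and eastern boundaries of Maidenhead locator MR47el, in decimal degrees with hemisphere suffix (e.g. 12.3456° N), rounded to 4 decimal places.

68.3333° E, 68.4167° E

Field M=12, R=17: +12·20° lon, +17·10° lat → SW at lon 60°, lat 80°.
Square 4, 7: +4·2° lon, +7·1° lat → SW at lon 68°, lat 87°.
Subsquare e=4, l=11: +4·0.0833333° lon, +11·0.0416667° lat → SW at lon 68.3333°, lat 87.4583°.
Cell spans 0.0833333° lon × 0.0416667° lat.
west 68.3333° E, east 68.4167° E.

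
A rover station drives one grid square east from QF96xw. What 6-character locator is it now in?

Longitude subsquare x = 23; +1 → 24, wraps to 0 = a, carry into square.
Longitude square 9; +1 → 10, wraps to 0, carry into field.
Longitude field Q = 16; +1 → 17 = R.
The latitude characters are unchanged.

RF06aw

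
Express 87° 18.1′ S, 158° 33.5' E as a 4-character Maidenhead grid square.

QA92

Offset from 180°W / 90°S: lon 338.56°, lat 2.70°.
Field: 338.56/20 → 16 → Q, 2.70/10 → 0 → A; chars QA.
Square: 18.56/2 → 9, 2.70/1 → 2; chars 92.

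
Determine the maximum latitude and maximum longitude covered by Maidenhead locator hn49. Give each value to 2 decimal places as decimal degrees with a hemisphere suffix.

50.00° N, 30.00° W

Field H=7, N=13: +7·20° lon, +13·10° lat → SW at lon -40°, lat 40°.
Square 4, 9: +4·2° lon, +9·1° lat → SW at lon -32°, lat 49°.
Cell spans 2° lon × 1° lat. NE corner is SW corner plus one full cell.
latitude 50.00° N, longitude 30.00° W.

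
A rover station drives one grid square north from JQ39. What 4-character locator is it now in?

Latitude square 9; +1 → 10, wraps to 0, carry into field.
Latitude field Q = 16; +1 → 17 = R.
The longitude characters are unchanged.

JR30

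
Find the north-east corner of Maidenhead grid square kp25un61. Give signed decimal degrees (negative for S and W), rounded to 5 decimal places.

Field K=10, P=15: +10·20° lon, +15·10° lat → SW at lon 20°, lat 60°.
Square 2, 5: +2·2° lon, +5·1° lat → SW at lon 24°, lat 65°.
Subsquare u=20, n=13: +20·0.0833333° lon, +13·0.0416667° lat → SW at lon 25.6667°, lat 65.5417°.
Extended square 6, 1: +6·0.00833333° lon, +1·0.00416667° lat → SW at lon 25.7167°, lat 65.5458°.
Cell spans 0.00833333° lon × 0.00416667° lat. NE corner is SW corner plus one full cell.
latitude 65.55000, longitude 25.72500.

65.55000, 25.72500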